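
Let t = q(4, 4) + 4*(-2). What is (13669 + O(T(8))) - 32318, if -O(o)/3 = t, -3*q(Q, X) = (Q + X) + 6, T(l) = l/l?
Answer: -18611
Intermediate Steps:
T(l) = 1
q(Q, X) = -2 - Q/3 - X/3 (q(Q, X) = -((Q + X) + 6)/3 = -(6 + Q + X)/3 = -2 - Q/3 - X/3)
t = -38/3 (t = (-2 - ⅓*4 - ⅓*4) + 4*(-2) = (-2 - 4/3 - 4/3) - 8 = -14/3 - 8 = -38/3 ≈ -12.667)
O(o) = 38 (O(o) = -3*(-38/3) = 38)
(13669 + O(T(8))) - 32318 = (13669 + 38) - 32318 = 13707 - 32318 = -18611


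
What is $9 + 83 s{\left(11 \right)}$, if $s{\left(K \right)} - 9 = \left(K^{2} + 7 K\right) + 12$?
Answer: $18186$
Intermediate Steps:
$s{\left(K \right)} = 21 + K^{2} + 7 K$ ($s{\left(K \right)} = 9 + \left(\left(K^{2} + 7 K\right) + 12\right) = 9 + \left(12 + K^{2} + 7 K\right) = 21 + K^{2} + 7 K$)
$9 + 83 s{\left(11 \right)} = 9 + 83 \left(21 + 11^{2} + 7 \cdot 11\right) = 9 + 83 \left(21 + 121 + 77\right) = 9 + 83 \cdot 219 = 9 + 18177 = 18186$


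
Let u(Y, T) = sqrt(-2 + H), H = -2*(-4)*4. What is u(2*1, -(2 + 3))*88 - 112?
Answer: -112 + 88*sqrt(30) ≈ 370.00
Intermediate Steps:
H = 32 (H = 8*4 = 32)
u(Y, T) = sqrt(30) (u(Y, T) = sqrt(-2 + 32) = sqrt(30))
u(2*1, -(2 + 3))*88 - 112 = sqrt(30)*88 - 112 = 88*sqrt(30) - 112 = -112 + 88*sqrt(30)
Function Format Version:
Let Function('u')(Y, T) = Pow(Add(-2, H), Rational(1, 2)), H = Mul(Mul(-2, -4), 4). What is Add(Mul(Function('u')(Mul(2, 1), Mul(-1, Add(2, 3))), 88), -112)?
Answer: Add(-112, Mul(88, Pow(30, Rational(1, 2)))) ≈ 370.00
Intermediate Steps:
H = 32 (H = Mul(8, 4) = 32)
Function('u')(Y, T) = Pow(30, Rational(1, 2)) (Function('u')(Y, T) = Pow(Add(-2, 32), Rational(1, 2)) = Pow(30, Rational(1, 2)))
Add(Mul(Function('u')(Mul(2, 1), Mul(-1, Add(2, 3))), 88), -112) = Add(Mul(Pow(30, Rational(1, 2)), 88), -112) = Add(Mul(88, Pow(30, Rational(1, 2))), -112) = Add(-112, Mul(88, Pow(30, Rational(1, 2))))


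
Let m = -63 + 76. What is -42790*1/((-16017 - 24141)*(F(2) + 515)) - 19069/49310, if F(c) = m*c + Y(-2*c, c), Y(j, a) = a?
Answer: -206852355443/537621851070 ≈ -0.38475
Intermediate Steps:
m = 13
F(c) = 14*c (F(c) = 13*c + c = 14*c)
-42790*1/((-16017 - 24141)*(F(2) + 515)) - 19069/49310 = -42790*1/((-16017 - 24141)*(14*2 + 515)) - 19069/49310 = -42790*(-1/(40158*(28 + 515))) - 19069*1/49310 = -42790/((-40158*543)) - 19069/49310 = -42790/(-21805794) - 19069/49310 = -42790*(-1/21805794) - 19069/49310 = 21395/10902897 - 19069/49310 = -206852355443/537621851070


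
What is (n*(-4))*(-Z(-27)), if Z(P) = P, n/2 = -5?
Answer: 1080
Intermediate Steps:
n = -10 (n = 2*(-5) = -10)
(n*(-4))*(-Z(-27)) = (-10*(-4))*(-1*(-27)) = 40*27 = 1080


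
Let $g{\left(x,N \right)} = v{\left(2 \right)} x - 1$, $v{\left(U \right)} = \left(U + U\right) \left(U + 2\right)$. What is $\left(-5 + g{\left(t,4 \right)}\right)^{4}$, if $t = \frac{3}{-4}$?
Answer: $104976$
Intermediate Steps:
$t = - \frac{3}{4}$ ($t = 3 \left(- \frac{1}{4}\right) = - \frac{3}{4} \approx -0.75$)
$v{\left(U \right)} = 2 U \left(2 + U\right)$
$g{\left(x,N \right)} = -1 + 16 x$ ($g{\left(x,N \right)} = 2 \cdot 2 \left(2 + 2\right) x - 1 = 2 \cdot 2 \cdot 4 x - 1 = 16 x - 1 = -1 + 16 x$)
$\left(-5 + g{\left(t,4 \right)}\right)^{4} = \left(-5 + \left(-1 + 16 \left(- \frac{3}{4}\right)\right)\right)^{4} = \left(-5 - 13\right)^{4} = \left(-18\right)^{4} = 104976$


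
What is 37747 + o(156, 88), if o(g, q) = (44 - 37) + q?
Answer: 37842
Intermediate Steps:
o(g, q) = 7 + q
37747 + o(156, 88) = 37747 + (7 + 88) = 37747 + 95 = 37842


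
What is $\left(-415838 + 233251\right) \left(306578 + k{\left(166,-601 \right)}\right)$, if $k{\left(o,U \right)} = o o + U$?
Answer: $-60898789871$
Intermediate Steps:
$k{\left(o,U \right)} = U + o^{2}$ ($k{\left(o,U \right)} = o^{2} + U = U + o^{2}$)
$\left(-415838 + 233251\right) \left(306578 + k{\left(166,-601 \right)}\right) = \left(-415838 + 233251\right) \left(306578 - \left(601 - 166^{2}\right)\right) = - 182587 \left(306578 + \left(-601 + 27556\right)\right) = - 182587 \left(306578 + 26955\right) = \left(-182587\right) 333533 = -60898789871$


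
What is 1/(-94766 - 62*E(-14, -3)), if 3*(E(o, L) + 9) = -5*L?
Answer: -1/94518 ≈ -1.0580e-5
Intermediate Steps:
E(o, L) = -9 - 5*L/3 (E(o, L) = -9 + (-5*L)/3 = -9 - 5*L/3)
1/(-94766 - 62*E(-14, -3)) = 1/(-94766 - 62*(-9 - 5/3*(-3))) = 1/(-94766 - 62*(-9 + 5)) = 1/(-94766 - 62*(-4)) = 1/(-94766 + 248) = 1/(-94518) = -1/94518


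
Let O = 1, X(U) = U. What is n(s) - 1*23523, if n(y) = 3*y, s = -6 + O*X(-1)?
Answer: -23544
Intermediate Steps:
s = -7 (s = -6 + 1*(-1) = -6 - 1 = -7)
n(s) - 1*23523 = 3*(-7) - 1*23523 = -21 - 23523 = -23544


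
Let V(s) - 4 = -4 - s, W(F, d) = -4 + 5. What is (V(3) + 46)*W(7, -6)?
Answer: 43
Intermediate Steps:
W(F, d) = 1
V(s) = -s (V(s) = 4 + (-4 - s) = -s)
(V(3) + 46)*W(7, -6) = (-1*3 + 46)*1 = (-3 + 46)*1 = 43*1 = 43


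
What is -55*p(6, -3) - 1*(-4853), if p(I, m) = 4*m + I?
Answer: 5183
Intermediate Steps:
p(I, m) = I + 4*m
-55*p(6, -3) - 1*(-4853) = -55*(6 + 4*(-3)) - 1*(-4853) = -55*(6 - 12) + 4853 = -55*(-6) + 4853 = 330 + 4853 = 5183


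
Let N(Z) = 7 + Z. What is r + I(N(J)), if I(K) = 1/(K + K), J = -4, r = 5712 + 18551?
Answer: 145579/6 ≈ 24263.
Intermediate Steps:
r = 24263
I(K) = 1/(2*K)
r + I(N(J)) = 24263 + 1/(2*(7 - 4)) = 24263 + (½)/3 = 24263 + (½)*(⅓) = 24263 + ⅙ = 145579/6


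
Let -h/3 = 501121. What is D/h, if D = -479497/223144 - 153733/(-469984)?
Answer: 7960471729/6569327340621152 ≈ 1.2118e-6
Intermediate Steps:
h = -1503363 (h = -3*501121 = -1503363)
D = -23881415187/13109263712 (D = -479497*1/223144 - 153733*(-1/469984) = -479497/223144 + 153733/469984 = -23881415187/13109263712 ≈ -1.8217)
D/h = -23881415187/13109263712/(-1503363) = -23881415187/13109263712*(-1/1503363) = 7960471729/6569327340621152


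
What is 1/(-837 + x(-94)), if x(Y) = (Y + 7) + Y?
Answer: -1/1018 ≈ -0.00098232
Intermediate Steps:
x(Y) = 7 + 2*Y (x(Y) = (7 + Y) + Y = 7 + 2*Y)
1/(-837 + x(-94)) = 1/(-837 + (7 + 2*(-94))) = 1/(-837 + (7 - 188)) = 1/(-837 - 181) = 1/(-1018) = -1/1018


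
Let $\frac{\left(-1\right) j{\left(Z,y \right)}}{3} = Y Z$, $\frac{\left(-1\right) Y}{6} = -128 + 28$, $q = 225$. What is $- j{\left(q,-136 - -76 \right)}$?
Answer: $405000$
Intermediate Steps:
$Y = 600$ ($Y = - 6 \left(-128 + 28\right) = \left(-6\right) \left(-100\right) = 600$)
$j{\left(Z,y \right)} = - 1800 Z$ ($j{\left(Z,y \right)} = - 3 \cdot 600 Z = - 1800 Z$)
$- j{\left(q,-136 - -76 \right)} = - \left(-1800\right) 225 = \left(-1\right) \left(-405000\right) = 405000$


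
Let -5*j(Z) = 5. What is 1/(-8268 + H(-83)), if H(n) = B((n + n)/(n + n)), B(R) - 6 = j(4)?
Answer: -1/8263 ≈ -0.00012102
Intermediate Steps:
j(Z) = -1 (j(Z) = -⅕*5 = -1)
B(R) = 5 (B(R) = 6 - 1 = 5)
H(n) = 5
1/(-8268 + H(-83)) = 1/(-8268 + 5) = 1/(-8263) = -1/8263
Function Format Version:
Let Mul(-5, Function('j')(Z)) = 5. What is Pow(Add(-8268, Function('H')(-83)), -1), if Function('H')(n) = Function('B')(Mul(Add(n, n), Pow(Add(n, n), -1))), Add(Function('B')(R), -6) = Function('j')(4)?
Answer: Rational(-1, 8263) ≈ -0.00012102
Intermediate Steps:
Function('j')(Z) = -1 (Function('j')(Z) = Mul(Rational(-1, 5), 5) = -1)
Function('B')(R) = 5 (Function('B')(R) = Add(6, -1) = 5)
Function('H')(n) = 5
Pow(Add(-8268, Function('H')(-83)), -1) = Pow(Add(-8268, 5), -1) = Pow(-8263, -1) = Rational(-1, 8263)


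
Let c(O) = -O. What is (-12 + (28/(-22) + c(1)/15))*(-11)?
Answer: 2201/15 ≈ 146.73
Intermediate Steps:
(-12 + (28/(-22) + c(1)/15))*(-11) = (-12 + (28/(-22) - 1*1/15))*(-11) = (-12 + (28*(-1/22) - 1*1/15))*(-11) = (-12 + (-14/11 - 1/15))*(-11) = (-12 - 221/165)*(-11) = -2201/165*(-11) = 2201/15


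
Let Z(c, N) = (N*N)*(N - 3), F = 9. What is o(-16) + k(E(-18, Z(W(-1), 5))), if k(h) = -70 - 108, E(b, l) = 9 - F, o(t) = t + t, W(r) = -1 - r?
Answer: -210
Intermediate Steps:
o(t) = 2*t
Z(c, N) = N**2*(-3 + N)
E(b, l) = 0 (E(b, l) = 9 - 1*9 = 9 - 9 = 0)
k(h) = -178
o(-16) + k(E(-18, Z(W(-1), 5))) = 2*(-16) - 178 = -32 - 178 = -210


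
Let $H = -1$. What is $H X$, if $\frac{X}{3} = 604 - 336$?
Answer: $-804$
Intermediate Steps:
$X = 804$ ($X = 3 \left(604 - 336\right) = 3 \cdot 268 = 804$)
$H X = \left(-1\right) 804 = -804$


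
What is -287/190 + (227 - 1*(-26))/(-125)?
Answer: -16789/4750 ≈ -3.5345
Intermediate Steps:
-287/190 + (227 - 1*(-26))/(-125) = -287*1/190 + (227 + 26)*(-1/125) = -287/190 + 253*(-1/125) = -287/190 - 253/125 = -16789/4750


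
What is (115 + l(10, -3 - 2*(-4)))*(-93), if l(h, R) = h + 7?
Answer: -12276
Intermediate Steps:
l(h, R) = 7 + h
(115 + l(10, -3 - 2*(-4)))*(-93) = (115 + (7 + 10))*(-93) = (115 + 17)*(-93) = 132*(-93) = -12276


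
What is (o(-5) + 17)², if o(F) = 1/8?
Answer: 18769/64 ≈ 293.27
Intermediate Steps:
o(F) = ⅛
(o(-5) + 17)² = (⅛ + 17)² = (137/8)² = 18769/64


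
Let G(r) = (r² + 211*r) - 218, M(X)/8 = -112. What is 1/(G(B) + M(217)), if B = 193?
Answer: 1/76858 ≈ 1.3011e-5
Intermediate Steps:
M(X) = -896 (M(X) = 8*(-112) = -896)
G(r) = -218 + r² + 211*r
1/(G(B) + M(217)) = 1/((-218 + 193² + 211*193) - 896) = 1/((-218 + 37249 + 40723) - 896) = 1/(77754 - 896) = 1/76858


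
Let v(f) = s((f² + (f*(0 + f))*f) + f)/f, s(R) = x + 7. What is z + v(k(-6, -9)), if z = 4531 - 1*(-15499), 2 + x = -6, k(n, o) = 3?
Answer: 60089/3 ≈ 20030.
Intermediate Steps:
x = -8 (x = -2 - 6 = -8)
z = 20030 (z = 4531 + 15499 = 20030)
s(R) = -1 (s(R) = -8 + 7 = -1)
v(f) = -1/f
z + v(k(-6, -9)) = 20030 - 1/3 = 20030 - 1*⅓ = 20030 - ⅓ = 60089/3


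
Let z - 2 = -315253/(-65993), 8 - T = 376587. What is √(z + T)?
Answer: 2*I*√410000167203261/65993 ≈ 613.65*I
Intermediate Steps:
T = -376579 (T = 8 - 1*376587 = 8 - 376587 = -376579)
z = 447239/65993 (z = 2 - 315253/(-65993) = 2 - 315253*(-1/65993) = 2 + 315253/65993 = 447239/65993 ≈ 6.7771)
√(z + T) = √(447239/65993 - 376579) = √(-24851130708/65993) = 2*I*√410000167203261/65993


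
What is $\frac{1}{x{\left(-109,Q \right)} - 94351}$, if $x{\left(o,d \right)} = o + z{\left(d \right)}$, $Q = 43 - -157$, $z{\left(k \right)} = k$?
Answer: $- \frac{1}{94260} \approx -1.0609 \cdot 10^{-5}$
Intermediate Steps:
$Q = 200$ ($Q = 43 + 157 = 200$)
$x{\left(o,d \right)} = d + o$ ($x{\left(o,d \right)} = o + d = d + o$)
$\frac{1}{x{\left(-109,Q \right)} - 94351} = \frac{1}{\left(200 - 109\right) - 94351} = \frac{1}{91 - 94351} = \frac{1}{-94260} = - \frac{1}{94260}$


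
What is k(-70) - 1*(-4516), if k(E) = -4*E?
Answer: 4796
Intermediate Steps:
k(-70) - 1*(-4516) = -4*(-70) - 1*(-4516) = 280 + 4516 = 4796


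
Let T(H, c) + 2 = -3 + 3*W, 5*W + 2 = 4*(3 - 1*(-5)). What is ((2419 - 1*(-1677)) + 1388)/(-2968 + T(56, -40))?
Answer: -1828/985 ≈ -1.8558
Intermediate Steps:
W = 6 (W = -2/5 + (4*(3 - 1*(-5)))/5 = -2/5 + (4*(3 + 5))/5 = -2/5 + (4*8)/5 = -2/5 + (1/5)*32 = -2/5 + 32/5 = 6)
T(H, c) = 13 (T(H, c) = -2 + (-3 + 3*6) = -2 + (-3 + 18) = -2 + 15 = 13)
((2419 - 1*(-1677)) + 1388)/(-2968 + T(56, -40)) = ((2419 - 1*(-1677)) + 1388)/(-2968 + 13) = ((2419 + 1677) + 1388)/(-2955) = (4096 + 1388)*(-1/2955) = 5484*(-1/2955) = -1828/985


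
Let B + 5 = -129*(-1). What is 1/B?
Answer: 1/124 ≈ 0.0080645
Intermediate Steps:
B = 124 (B = -5 - 129*(-1) = -5 + 129 = 124)
1/B = 1/124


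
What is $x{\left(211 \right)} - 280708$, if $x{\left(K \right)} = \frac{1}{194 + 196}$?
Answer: $- \frac{109476119}{390} \approx -2.8071 \cdot 10^{5}$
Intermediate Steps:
$x{\left(K \right)} = \frac{1}{390}$
$x{\left(211 \right)} - 280708 = \frac{1}{390} - 280708 = - \frac{109476119}{390}$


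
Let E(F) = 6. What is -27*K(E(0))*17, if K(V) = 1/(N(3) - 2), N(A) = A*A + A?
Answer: -459/10 ≈ -45.900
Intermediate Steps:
N(A) = A + A² (N(A) = A² + A = A + A²)
K(V) = ⅒ (K(V) = 1/(3*(1 + 3) - 2) = 1/(3*4 - 2) = 1/(12 - 2) = 1/10 = ⅒)
-27*K(E(0))*17 = -27*⅒*17 = -27/10*17 = -459/10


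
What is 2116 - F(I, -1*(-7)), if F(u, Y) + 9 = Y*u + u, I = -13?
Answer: 2229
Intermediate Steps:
F(u, Y) = -9 + u + Y*u (F(u, Y) = -9 + (Y*u + u) = -9 + (u + Y*u) = -9 + u + Y*u)
2116 - F(I, -1*(-7)) = 2116 - (-9 - 13 - 1*(-7)*(-13)) = 2116 - (-9 - 13 + 7*(-13)) = 2116 - (-9 - 13 - 91) = 2116 - 1*(-113) = 2116 + 113 = 2229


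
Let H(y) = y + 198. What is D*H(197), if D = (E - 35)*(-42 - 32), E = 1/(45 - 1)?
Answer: 22492485/22 ≈ 1.0224e+6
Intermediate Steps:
H(y) = 198 + y
E = 1/44 ≈ 0.022727
D = 56943/22 (D = (1/44 - 35)*(-42 - 32) = -1539/44*(-74) = 56943/22 ≈ 2588.3)
D*H(197) = 56943*(198 + 197)/22 = (56943/22)*395 = 22492485/22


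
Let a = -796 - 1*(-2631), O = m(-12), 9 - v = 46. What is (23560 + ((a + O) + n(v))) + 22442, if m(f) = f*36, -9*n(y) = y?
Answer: 426682/9 ≈ 47409.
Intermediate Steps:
v = -37 (v = 9 - 1*46 = 9 - 46 = -37)
n(y) = -y/9
m(f) = 36*f
O = -432 (O = 36*(-12) = -432)
a = 1835 (a = -796 + 2631 = 1835)
(23560 + ((a + O) + n(v))) + 22442 = (23560 + ((1835 - 432) - ⅑*(-37))) + 22442 = (23560 + (1403 + 37/9)) + 22442 = (23560 + 12664/9) + 22442 = 224704/9 + 22442 = 426682/9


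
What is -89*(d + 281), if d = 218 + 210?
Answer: -63101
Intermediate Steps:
d = 428
-89*(d + 281) = -89*(428 + 281) = -89*709 = -63101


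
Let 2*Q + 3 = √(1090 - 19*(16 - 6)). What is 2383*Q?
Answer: 64341/2 ≈ 32171.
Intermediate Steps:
Q = 27/2 (Q = -3/2 + √(1090 - 19*(16 - 6))/2 = -3/2 + √(1090 - 19*10)/2 = -3/2 + √(1090 - 190)/2 = -3/2 + √900/2 = -3/2 + (½)*30 = -3/2 + 15 = 27/2 ≈ 13.500)
2383*Q = 2383*(27/2) = 64341/2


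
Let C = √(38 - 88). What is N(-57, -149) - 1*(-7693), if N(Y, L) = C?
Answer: 7693 + 5*I*√2 ≈ 7693.0 + 7.0711*I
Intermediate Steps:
C = 5*I*√2 (C = √(-50) = 5*I*√2 ≈ 7.0711*I)
N(Y, L) = 5*I*√2
N(-57, -149) - 1*(-7693) = 5*I*√2 - 1*(-7693) = 5*I*√2 + 7693 = 7693 + 5*I*√2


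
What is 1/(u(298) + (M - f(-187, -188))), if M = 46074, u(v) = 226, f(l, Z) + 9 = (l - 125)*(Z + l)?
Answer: -1/70691 ≈ -1.4146e-5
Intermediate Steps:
f(l, Z) = -9 + (-125 + l)*(Z + l) (f(l, Z) = -9 + (l - 125)*(Z + l) = -9 + (-125 + l)*(Z + l))
1/(u(298) + (M - f(-187, -188))) = 1/(226 + (46074 - (-9 + (-187)**2 - 125*(-188) - 125*(-187) - 188*(-187)))) = 1/(226 + (46074 - (-9 + 34969 + 23500 + 23375 + 35156))) = 1/(226 + (46074 - 1*116991)) = 1/(226 + (46074 - 116991)) = 1/(226 - 70917) = 1/(-70691) = -1/70691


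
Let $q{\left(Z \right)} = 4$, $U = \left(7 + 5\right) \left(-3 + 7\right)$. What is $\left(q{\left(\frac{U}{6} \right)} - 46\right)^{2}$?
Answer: $1764$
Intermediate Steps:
$U = 48$ ($U = 12 \cdot 4 = 48$)
$\left(q{\left(\frac{U}{6} \right)} - 46\right)^{2} = \left(4 - 46\right)^{2} = \left(-42\right)^{2} = 1764$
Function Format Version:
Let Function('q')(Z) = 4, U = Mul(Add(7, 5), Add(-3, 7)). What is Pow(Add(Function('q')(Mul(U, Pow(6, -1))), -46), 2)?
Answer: 1764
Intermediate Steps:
U = 48 (U = Mul(12, 4) = 48)
Pow(Add(Function('q')(Mul(U, Pow(6, -1))), -46), 2) = Pow(Add(4, -46), 2) = Pow(-42, 2) = 1764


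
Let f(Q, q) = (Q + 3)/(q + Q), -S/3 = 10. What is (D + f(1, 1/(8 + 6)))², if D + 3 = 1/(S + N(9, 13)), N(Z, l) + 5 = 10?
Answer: 2704/5625 ≈ 0.48071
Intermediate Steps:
S = -30 (S = -3*10 = -30)
N(Z, l) = 5 (N(Z, l) = -5 + 10 = 5)
f(Q, q) = (3 + Q)/(Q + q)
D = -76/25 (D = -3 + 1/(-30 + 5) = -3 + 1/(-25) = -3 - 1/25 = -76/25 ≈ -3.0400)
(D + f(1, 1/(8 + 6)))² = (-76/25 + (3 + 1)/(1 + 1/(8 + 6)))² = (-76/25 + 4/(1 + 1/14))² = (-76/25 + 4/(15/14))² = (-76/25 + (14/15)*4)² = (-76/25 + 56/15)² = (52/75)² = 2704/5625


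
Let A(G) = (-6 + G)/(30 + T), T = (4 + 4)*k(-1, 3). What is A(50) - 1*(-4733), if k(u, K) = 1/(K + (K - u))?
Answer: 516051/109 ≈ 4734.4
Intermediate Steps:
k(u, K) = 1/(-u + 2*K)
T = 8/7 (T = (4 + 4)/(-1*(-1) + 2*3) = 8/(1 + 6) = 8/7 ≈ 1.1429)
A(G) = -21/109 + 7*G/218 (A(G) = (-6 + G)/(30 + 8/7) = (-6 + G)/(218/7) = (-6 + G)*(7/218) = -21/109 + 7*G/218)
A(50) - 1*(-4733) = (-21/109 + (7/218)*50) - 1*(-4733) = (-21/109 + 175/109) + 4733 = 154/109 + 4733 = 516051/109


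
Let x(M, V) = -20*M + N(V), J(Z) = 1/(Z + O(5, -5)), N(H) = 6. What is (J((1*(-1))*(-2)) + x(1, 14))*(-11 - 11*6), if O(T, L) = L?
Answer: 3311/3 ≈ 1103.7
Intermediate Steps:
J(Z) = 1/(-5 + Z) (J(Z) = 1/(Z - 5) = 1/(-5 + Z))
x(M, V) = 6 - 20*M (x(M, V) = -20*M + 6 = 6 - 20*M)
(J((1*(-1))*(-2)) + x(1, 14))*(-11 - 11*6) = (1/(-5 + (1*(-1))*(-2)) + (6 - 20*1))*(-11 - 11*6) = (1/(-5 - 1*(-2)) + (6 - 20))*(-11 - 66) = (1/(-5 + 2) - 14)*(-77) = (1/(-3) - 14)*(-77) = (-⅓ - 14)*(-77) = -43/3*(-77) = 3311/3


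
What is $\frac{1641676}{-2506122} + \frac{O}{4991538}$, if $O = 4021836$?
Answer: $\frac{5415872248}{35946560907} \approx 0.15066$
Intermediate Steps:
$\frac{1641676}{-2506122} + \frac{O}{4991538} = \frac{1641676}{-2506122} + \frac{4021836}{4991538} = 1641676 \left(- \frac{1}{2506122}\right) + 4021836 \cdot \frac{1}{4991538} = - \frac{820838}{1253061} + \frac{23114}{28687} = \frac{5415872248}{35946560907}$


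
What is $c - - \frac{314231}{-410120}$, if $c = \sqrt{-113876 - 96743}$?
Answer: $- \frac{314231}{410120} + i \sqrt{210619} \approx -0.76619 + 458.93 i$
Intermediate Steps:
$c = i \sqrt{210619}$ ($c = \sqrt{-210619} = i \sqrt{210619} \approx 458.93 i$)
$c - - \frac{314231}{-410120} = i \sqrt{210619} - - \frac{314231}{-410120} = i \sqrt{210619} - \left(-314231\right) \left(- \frac{1}{410120}\right) = i \sqrt{210619} - \frac{314231}{410120} = - \frac{314231}{410120} + i \sqrt{210619}$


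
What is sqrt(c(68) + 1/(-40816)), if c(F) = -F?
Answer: I*sqrt(7080272439)/10204 ≈ 8.2462*I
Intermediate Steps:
sqrt(c(68) + 1/(-40816)) = sqrt(-1*68 + 1/(-40816)) = sqrt(-68 - 1/40816) = sqrt(-2775489/40816) = I*sqrt(7080272439)/10204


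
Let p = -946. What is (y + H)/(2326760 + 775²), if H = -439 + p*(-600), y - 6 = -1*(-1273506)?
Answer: 1840673/2927385 ≈ 0.62878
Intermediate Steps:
y = 1273512 (y = 6 - 1*(-1273506) = 6 + 1273506 = 1273512)
H = 567161 (H = -439 - 946*(-600) = -439 + 567600 = 567161)
(y + H)/(2326760 + 775²) = (1273512 + 567161)/(2326760 + 775²) = 1840673/(2326760 + 600625) = 1840673/2927385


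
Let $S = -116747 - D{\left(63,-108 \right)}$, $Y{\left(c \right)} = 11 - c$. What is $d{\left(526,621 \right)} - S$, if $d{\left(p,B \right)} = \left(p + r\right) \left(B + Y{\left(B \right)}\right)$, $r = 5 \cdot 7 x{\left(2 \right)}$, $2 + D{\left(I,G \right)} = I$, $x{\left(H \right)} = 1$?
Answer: $122979$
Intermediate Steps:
$D{\left(I,G \right)} = -2 + I$
$r = 35$ ($r = 5 \cdot 7 \cdot 1 = 35 \cdot 1 = 35$)
$d{\left(p,B \right)} = 385 + 11 p$ ($d{\left(p,B \right)} = \left(p + 35\right) \left(B - \left(-11 + B\right)\right) = \left(35 + p\right) 11 = 385 + 11 p$)
$S = -116808$ ($S = -116747 - \left(-2 + 63\right) = -116747 - 61 = -116808$)
$d{\left(526,621 \right)} - S = \left(385 + 11 \cdot 526\right) - -116808 = \left(385 + 5786\right) + 116808 = 6171 + 116808 = 122979$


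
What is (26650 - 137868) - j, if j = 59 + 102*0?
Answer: -111277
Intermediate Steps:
j = 59 (j = 59 + 0 = 59)
(26650 - 137868) - j = (26650 - 137868) - 1*59 = -111218 - 59 = -111277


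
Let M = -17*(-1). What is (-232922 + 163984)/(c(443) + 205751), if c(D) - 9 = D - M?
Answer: -34469/103093 ≈ -0.33435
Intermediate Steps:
M = 17
c(D) = -8 + D (c(D) = 9 + (D - 1*17) = 9 + (D - 17) = 9 + (-17 + D) = -8 + D)
(-232922 + 163984)/(c(443) + 205751) = (-232922 + 163984)/((-8 + 443) + 205751) = -68938/(435 + 205751) = -68938/206186 = -68938*1/206186 = -34469/103093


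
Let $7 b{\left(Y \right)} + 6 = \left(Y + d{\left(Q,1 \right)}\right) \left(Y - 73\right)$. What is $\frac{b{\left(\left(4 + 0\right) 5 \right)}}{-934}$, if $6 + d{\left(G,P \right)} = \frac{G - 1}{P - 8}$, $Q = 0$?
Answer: $\frac{5289}{45766} \approx 0.11557$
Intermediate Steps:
$d{\left(G,P \right)} = -6 + \frac{-1 + G}{-8 + P}$ ($d{\left(G,P \right)} = -6 + \frac{G - 1}{P - 8} = -6 + \frac{-1 + G}{-8 + P}$)
$b{\left(Y \right)} = - \frac{6}{7} + \frac{\left(-73 + Y\right) \left(- \frac{41}{7} + Y\right)}{7}$ ($b{\left(Y \right)} = - \frac{6}{7} + \frac{\left(Y + \frac{47 + 0 - 6}{-8 + 1}\right) \left(Y - 73\right)}{7} = - \frac{6}{7} + \frac{\left(Y + \frac{47 + 0 - 6}{-7}\right) \left(-73 + Y\right)}{7} = - \frac{6}{7} + \frac{\left(Y - \frac{41}{7}\right) \left(-73 + Y\right)}{7} = - \frac{6}{7} + \frac{\left(- \frac{41}{7} + Y\right) \left(-73 + Y\right)}{7} = - \frac{6}{7} + \frac{\left(-73 + Y\right) \left(- \frac{41}{7} + Y\right)}{7}$)
$\frac{b{\left(\left(4 + 0\right) 5 \right)}}{-934} = \frac{\frac{2951}{49} - \frac{552 \left(4 + 0\right) 5}{49} + \frac{\left(\left(4 + 0\right) 5\right)^{2}}{7}}{-934} = \left(\frac{2951}{49} - \frac{552 \cdot 4 \cdot 5}{49} + \frac{\left(4 \cdot 5\right)^{2}}{7}\right) \left(- \frac{1}{934}\right) = \left(\frac{2951}{49} - \frac{11040}{49} + \frac{20^{2}}{7}\right) \left(- \frac{1}{934}\right) = \left(\frac{2951}{49} - \frac{11040}{49} + \frac{1}{7} \cdot 400\right) \left(- \frac{1}{934}\right) = \left(\frac{2951}{49} - \frac{11040}{49} + \frac{400}{7}\right) \left(- \frac{1}{934}\right) = \left(- \frac{5289}{49}\right) \left(- \frac{1}{934}\right) = \frac{5289}{45766}$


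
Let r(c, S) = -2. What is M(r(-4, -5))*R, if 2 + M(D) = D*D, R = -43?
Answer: -86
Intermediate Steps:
M(D) = -2 + D² (M(D) = -2 + D*D = -2 + D²)
M(r(-4, -5))*R = (-2 + (-2)²)*(-43) = (-2 + 4)*(-43) = 2*(-43) = -86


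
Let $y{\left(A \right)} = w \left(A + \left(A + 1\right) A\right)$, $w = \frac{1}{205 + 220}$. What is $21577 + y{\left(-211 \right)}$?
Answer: $\frac{9214324}{425} \approx 21681.0$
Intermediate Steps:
$w = \frac{1}{425} \approx 0.0023529$
$y{\left(A \right)} = \frac{A}{425} + \frac{A \left(1 + A\right)}{425}$ ($y{\left(A \right)} = \frac{A + \left(A + 1\right) A}{425} = \frac{A + \left(1 + A\right) A}{425} = \frac{A + A \left(1 + A\right)}{425} = \frac{A}{425} + \frac{A \left(1 + A\right)}{425}$)
$21577 + y{\left(-211 \right)} = 21577 + \frac{1}{425} \left(-211\right) \left(2 - 211\right) = 21577 + \frac{1}{425} \left(-211\right) \left(-209\right) = 21577 + \frac{44099}{425} = \frac{9214324}{425}$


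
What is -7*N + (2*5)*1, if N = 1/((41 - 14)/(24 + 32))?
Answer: -122/27 ≈ -4.5185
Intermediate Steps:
N = 56/27 (N = 1/(27/56) = 56/27 ≈ 2.0741)
-7*N + (2*5)*1 = -7*56/27 + (2*5)*1 = -392/27 + 10*1 = -392/27 + 10 = -122/27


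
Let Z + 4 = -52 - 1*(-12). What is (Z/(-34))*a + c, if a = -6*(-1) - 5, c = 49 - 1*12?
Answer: 651/17 ≈ 38.294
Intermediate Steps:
Z = -44 (Z = -4 + (-52 - 1*(-12)) = -4 + (-52 + 12) = -4 - 40 = -44)
c = 37 (c = 49 - 12 = 37)
a = 1 (a = 6 - 5 = 1)
(Z/(-34))*a + c = -44/(-34)*1 + 37 = -44*(-1/34)*1 + 37 = (22/17)*1 + 37 = 22/17 + 37 = 651/17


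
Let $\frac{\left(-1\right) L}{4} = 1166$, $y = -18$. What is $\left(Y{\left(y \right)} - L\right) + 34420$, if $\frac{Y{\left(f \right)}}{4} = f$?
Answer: $39012$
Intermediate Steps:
$Y{\left(f \right)} = 4 f$
$L = -4664$ ($L = \left(-4\right) 1166 = -4664$)
$\left(Y{\left(y \right)} - L\right) + 34420 = \left(4 \left(-18\right) - -4664\right) + 34420 = \left(-72 + 4664\right) + 34420 = 4592 + 34420 = 39012$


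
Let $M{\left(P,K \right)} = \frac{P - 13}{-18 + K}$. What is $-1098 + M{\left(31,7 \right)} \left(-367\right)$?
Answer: $- \frac{5472}{11} \approx -497.45$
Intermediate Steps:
$M{\left(P,K \right)} = \frac{-13 + P}{-18 + K}$
$-1098 + M{\left(31,7 \right)} \left(-367\right) = -1098 + \frac{-13 + 31}{-18 + 7} \left(-367\right) = -1098 + \frac{1}{-11} \cdot 18 \left(-367\right) = -1098 + \left(- \frac{1}{11}\right) 18 \left(-367\right) = -1098 - - \frac{6606}{11} = -1098 + \frac{6606}{11} = - \frac{5472}{11}$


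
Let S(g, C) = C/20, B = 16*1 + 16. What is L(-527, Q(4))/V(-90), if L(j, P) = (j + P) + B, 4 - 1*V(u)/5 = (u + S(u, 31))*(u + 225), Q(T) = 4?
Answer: -1964/238895 ≈ -0.0082212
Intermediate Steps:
B = 32 (B = 16 + 16 = 32)
S(g, C) = C/20 (S(g, C) = C*(1/20) = C/20)
V(u) = 20 - 5*(225 + u)*(31/20 + u) (V(u) = 20 - 5*(u + (1/20)*31)*(u + 225) = 20 - 5*(u + 31/20)*(225 + u) = 20 - 5*(31/20 + u)*(225 + u) = 20 - 5*(225 + u)*(31/20 + u))
L(j, P) = 32 + P + j (L(j, P) = (j + P) + 32 = (P + j) + 32 = 32 + P + j)
L(-527, Q(4))/V(-90) = (32 + 4 - 527)/(-6895/4 - 5*(-90)² - 4531/4*(-90)) = -491/(-6895/4 - 5*8100 + 203895/2) = -491/(-6895/4 - 40500 + 203895/2) = -491/238895/4 = -491*4/238895 = -1964/238895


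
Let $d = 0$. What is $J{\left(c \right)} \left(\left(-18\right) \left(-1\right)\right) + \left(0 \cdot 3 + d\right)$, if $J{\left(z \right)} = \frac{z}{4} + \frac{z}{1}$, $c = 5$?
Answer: $\frac{225}{2} \approx 112.5$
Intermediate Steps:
$J{\left(z \right)} = \frac{5 z}{4}$ ($J{\left(z \right)} = z \frac{1}{4} + z 1 = \frac{z}{4} + z = \frac{5 z}{4}$)
$J{\left(c \right)} \left(\left(-18\right) \left(-1\right)\right) + \left(0 \cdot 3 + d\right) = \frac{5}{4} \cdot 5 \left(\left(-18\right) \left(-1\right)\right) + \left(0 \cdot 3 + 0\right) = \frac{25}{4} \cdot 18 + \left(0 + 0\right) = \frac{225}{2} + 0 = \frac{225}{2}$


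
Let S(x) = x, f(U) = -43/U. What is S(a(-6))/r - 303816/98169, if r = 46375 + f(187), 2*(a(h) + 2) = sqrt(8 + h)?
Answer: -439125663353/141888269643 + 187*sqrt(2)/17344164 ≈ -3.0949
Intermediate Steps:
a(h) = -2 + sqrt(8 + h)/2
r = 8672082/187 (r = 46375 - 43/187 = 8672082/187 ≈ 46375.)
S(a(-6))/r - 303816/98169 = (-2 + sqrt(8 - 6)/2)/(8672082/187) - 303816/98169 = (-2 + sqrt(2)/2)*(187/8672082) - 303816*1/98169 = (-187/4336041 + 187*sqrt(2)/17344164) - 101272/32723 = -439125663353/141888269643 + 187*sqrt(2)/17344164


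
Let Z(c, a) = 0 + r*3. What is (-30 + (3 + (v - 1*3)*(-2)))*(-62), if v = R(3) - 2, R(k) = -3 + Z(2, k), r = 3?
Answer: 1798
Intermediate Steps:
Z(c, a) = 9 (Z(c, a) = 0 + 3*3 = 0 + 9 = 9)
R(k) = 6 (R(k) = -3 + 9 = 6)
v = 4 (v = 6 - 2 = 4)
(-30 + (3 + (v - 1*3)*(-2)))*(-62) = (-30 + (3 + (4 - 1*3)*(-2)))*(-62) = (-30 + (3 + (4 - 3)*(-2)))*(-62) = (-30 + (3 + 1*(-2)))*(-62) = (-30 + (3 - 2))*(-62) = (-30 + 1)*(-62) = -29*(-62) = 1798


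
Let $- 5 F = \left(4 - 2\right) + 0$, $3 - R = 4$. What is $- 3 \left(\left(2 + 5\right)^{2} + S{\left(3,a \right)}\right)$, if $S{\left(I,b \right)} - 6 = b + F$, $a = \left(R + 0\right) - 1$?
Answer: $- \frac{789}{5} \approx -157.8$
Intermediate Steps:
$R = -1$ ($R = 3 - 4 = -1$)
$a = -2$ ($a = \left(-1 + 0\right) - 1 = -1 - 1 = -2$)
$F = - \frac{2}{5}$ ($F = - \frac{\left(4 - 2\right) + 0}{5} = - \frac{2 + 0}{5} = \left(- \frac{1}{5}\right) 2 = - \frac{2}{5} \approx -0.4$)
$S{\left(I,b \right)} = \frac{28}{5} + b$ ($S{\left(I,b \right)} = 6 + \left(b - \frac{2}{5}\right) = 6 + \left(- \frac{2}{5} + b\right) = \frac{28}{5} + b$)
$- 3 \left(\left(2 + 5\right)^{2} + S{\left(3,a \right)}\right) = - 3 \left(\left(2 + 5\right)^{2} + \left(\frac{28}{5} - 2\right)\right) = - 3 \left(7^{2} + \frac{18}{5}\right) = - 3 \left(49 + \frac{18}{5}\right) = \left(-3\right) \frac{263}{5} = - \frac{789}{5}$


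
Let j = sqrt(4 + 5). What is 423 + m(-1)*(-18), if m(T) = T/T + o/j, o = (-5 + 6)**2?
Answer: 399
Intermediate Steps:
j = 3 (j = sqrt(9) = 3)
o = 1 (o = 1**2 = 1)
m(T) = 4/3 (m(T) = T/T + 1/3 = 1 + 1*(1/3) = 1 + 1/3 = 4/3)
423 + m(-1)*(-18) = 423 + (4/3)*(-18) = 423 - 24 = 399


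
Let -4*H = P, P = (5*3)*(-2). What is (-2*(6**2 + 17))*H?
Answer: -795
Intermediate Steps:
P = -30 (P = 15*(-2) = -30)
H = 15/2 (H = -1/4*(-30) = 15/2 ≈ 7.5000)
(-2*(6**2 + 17))*H = -2*(6**2 + 17)*(15/2) = -2*(36 + 17)*(15/2) = -2*53*(15/2) = -106*15/2 = -795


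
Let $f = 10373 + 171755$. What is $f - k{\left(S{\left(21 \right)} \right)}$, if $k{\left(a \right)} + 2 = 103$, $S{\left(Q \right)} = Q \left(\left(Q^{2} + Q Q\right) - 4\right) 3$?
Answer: $182027$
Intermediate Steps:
$S{\left(Q \right)} = 3 Q \left(-4 + 2 Q^{2}\right)$ ($S{\left(Q \right)} = Q \left(\left(Q^{2} + Q^{2}\right) - 4\right) 3 = Q \left(2 Q^{2} - 4\right) 3 = Q \left(-4 + 2 Q^{2}\right) 3 = 3 Q \left(-4 + 2 Q^{2}\right)$)
$k{\left(a \right)} = 101$ ($k{\left(a \right)} = -2 + 103 = 101$)
$f = 182128$
$f - k{\left(S{\left(21 \right)} \right)} = 182128 - 101 = 182027$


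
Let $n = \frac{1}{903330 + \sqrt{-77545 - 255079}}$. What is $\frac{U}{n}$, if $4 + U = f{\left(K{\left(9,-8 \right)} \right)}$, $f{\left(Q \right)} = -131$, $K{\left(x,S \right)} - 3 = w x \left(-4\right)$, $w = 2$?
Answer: $-121949550 - 540 i \sqrt{20789} \approx -1.2195 \cdot 10^{8} - 77859.0 i$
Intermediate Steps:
$K{\left(x,S \right)} = 3 - 8 x$ ($K{\left(x,S \right)} = 3 + 2 x \left(-4\right) = 3 - 8 x$)
$n = \frac{1}{903330 + 4 i \sqrt{20789}}$ ($n = \frac{1}{903330 + \sqrt{-332624}} = \frac{1}{903330 + 4 i \sqrt{20789}} \approx 1.107 \cdot 10^{-6} - 7.07 \cdot 10^{-10} i$)
$U = -135$ ($U = -4 - 131 = -135$)
$\frac{U}{n} = - \frac{135}{\frac{451665}{408002710762} - \frac{i \sqrt{20789}}{204001355381}}$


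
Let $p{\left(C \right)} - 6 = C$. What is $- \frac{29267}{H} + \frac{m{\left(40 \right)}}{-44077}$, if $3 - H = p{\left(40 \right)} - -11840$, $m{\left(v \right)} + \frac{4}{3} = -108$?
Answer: $\frac{430433589}{174588997} \approx 2.4654$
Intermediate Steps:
$p{\left(C \right)} = 6 + C$
$m{\left(v \right)} = - \frac{328}{3}$ ($m{\left(v \right)} = - \frac{4}{3} - 108 = - \frac{328}{3}$)
$H = -11883$ ($H = 3 - \left(\left(6 + 40\right) - -11840\right) = 3 - \left(46 + 11840\right) = 3 - 11886 = -11883$)
$- \frac{29267}{H} + \frac{m{\left(40 \right)}}{-44077} = - \frac{29267}{-11883} - \frac{328}{3 \left(-44077\right)} = \left(-29267\right) \left(- \frac{1}{11883}\right) - - \frac{328}{132231} = \frac{29267}{11883} + \frac{328}{132231} = \frac{430433589}{174588997}$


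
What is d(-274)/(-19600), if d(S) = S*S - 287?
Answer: -74789/19600 ≈ -3.8158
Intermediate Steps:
d(S) = -287 + S**2 (d(S) = S**2 - 287 = -287 + S**2)
d(-274)/(-19600) = (-287 + (-274)**2)/(-19600) = (-287 + 75076)*(-1/19600) = 74789*(-1/19600) = -74789/19600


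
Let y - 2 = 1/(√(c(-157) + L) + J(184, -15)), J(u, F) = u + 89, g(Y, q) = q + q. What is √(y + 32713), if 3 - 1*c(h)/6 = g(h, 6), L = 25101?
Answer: √(26793588 + 3238785*√23)/(3*√(91 + 11*√23)) ≈ 180.87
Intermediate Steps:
g(Y, q) = 2*q
c(h) = -54 (c(h) = 18 - 12*6 = 18 - 6*12 = 18 - 72 = -54)
J(u, F) = 89 + u
y = 2 + 1/(273 + 33*√23) (y = 2 + 1/(√(-54 + 25101) + (89 + 184)) = 2 + 1/(√25047 + 273) = 2 + 1/(33*√23 + 273) = 2 + 1/(273 + 33*√23) ≈ 2.0023)
√(y + 32713) = √((33079/16494 - 11*√23/16494) + 32713) = √(539601301/16494 - 11*√23/16494)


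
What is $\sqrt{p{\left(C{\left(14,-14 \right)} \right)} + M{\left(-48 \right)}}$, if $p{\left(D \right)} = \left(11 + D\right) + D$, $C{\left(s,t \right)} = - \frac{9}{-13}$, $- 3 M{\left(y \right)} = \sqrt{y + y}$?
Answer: $\frac{\sqrt{18837 - 2028 i \sqrt{6}}}{39} \approx 3.5491 - 0.46011 i$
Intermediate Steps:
$M{\left(y \right)} = - \frac{\sqrt{2} \sqrt{y}}{3}$ ($M{\left(y \right)} = - \frac{\sqrt{y + y}}{3} = - \frac{\sqrt{2 y}}{3} = - \frac{\sqrt{2} \sqrt{y}}{3}$)
$C{\left(s,t \right)} = \frac{9}{13}$ ($C{\left(s,t \right)} = \left(-9\right) \left(- \frac{1}{13}\right) = \frac{9}{13}$)
$p{\left(D \right)} = 11 + 2 D$
$\sqrt{p{\left(C{\left(14,-14 \right)} \right)} + M{\left(-48 \right)}} = \sqrt{\left(11 + 2 \cdot \frac{9}{13}\right) - \frac{\sqrt{2} \sqrt{-48}}{3}} = \sqrt{\left(11 + \frac{18}{13}\right) - \frac{\sqrt{2} \cdot 4 i \sqrt{3}}{3}} = \sqrt{\frac{161}{13} - \frac{4 i \sqrt{6}}{3}}$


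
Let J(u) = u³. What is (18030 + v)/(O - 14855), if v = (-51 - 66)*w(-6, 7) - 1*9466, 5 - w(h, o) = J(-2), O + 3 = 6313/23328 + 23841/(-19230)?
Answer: -526578628320/1110949254563 ≈ -0.47399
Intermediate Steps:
O = -296759363/74766240 (O = -3 + (6313/23328 + 23841/(-19230)) = -3 + (6313*(1/23328) + 23841*(-1/19230)) = -3 + (6313/23328 - 7947/6410) = -3 - 72460643/74766240 = -296759363/74766240 ≈ -3.9692)
w(h, o) = 13 (w(h, o) = 5 - 1*(-2)³ = 5 - 1*(-8) = 5 + 8 = 13)
v = -10987 (v = (-51 - 66)*13 - 1*9466 = -117*13 - 9466 = -1521 - 9466 = -10987)
(18030 + v)/(O - 14855) = (18030 - 10987)/(-296759363/74766240 - 14855) = 7043/(-1110949254563/74766240) = 7043*(-74766240/1110949254563) = -526578628320/1110949254563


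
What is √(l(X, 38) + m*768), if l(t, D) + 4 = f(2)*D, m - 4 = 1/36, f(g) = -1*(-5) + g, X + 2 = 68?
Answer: √30198/3 ≈ 57.925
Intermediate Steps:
X = 66 (X = -2 + 68 = 66)
f(g) = 5 + g
m = 145/36 (m = 4 + 1/36 = 145/36 ≈ 4.0278)
l(t, D) = -4 + 7*D (l(t, D) = -4 + (5 + 2)*D = -4 + 7*D)
√(l(X, 38) + m*768) = √((-4 + 7*38) + (145/36)*768) = √((-4 + 266) + 9280/3) = √(262 + 9280/3) = √(10066/3) = √30198/3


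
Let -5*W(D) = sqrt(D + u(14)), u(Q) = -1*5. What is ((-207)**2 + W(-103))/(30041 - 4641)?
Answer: 42849/25400 - 3*I*sqrt(3)/63500 ≈ 1.687 - 8.1829e-5*I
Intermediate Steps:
u(Q) = -5
W(D) = -sqrt(-5 + D)/5 (W(D) = -sqrt(D - 5)/5 = -sqrt(-5 + D)/5)
((-207)**2 + W(-103))/(30041 - 4641) = ((-207)**2 - sqrt(-5 - 103)/5)/(30041 - 4641) = (42849 - 6*I*sqrt(3)/5)/25400 = (42849 - 6*I*sqrt(3)/5)*(1/25400) = 42849/25400 - 3*I*sqrt(3)/63500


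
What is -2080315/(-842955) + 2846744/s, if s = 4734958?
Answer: 1224988124029/399135652089 ≈ 3.0691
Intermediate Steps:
-2080315/(-842955) + 2846744/s = -2080315/(-842955) + 2846744/4734958 = -2080315*(-1/842955) + 2846744*(1/4734958) = 416063/168591 + 1423372/2367479 = 1224988124029/399135652089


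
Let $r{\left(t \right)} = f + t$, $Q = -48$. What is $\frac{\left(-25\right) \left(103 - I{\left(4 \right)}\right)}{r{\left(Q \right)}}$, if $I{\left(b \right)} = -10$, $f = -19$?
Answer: $\frac{2825}{67} \approx 42.164$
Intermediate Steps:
$r{\left(t \right)} = -19 + t$
$\frac{\left(-25\right) \left(103 - I{\left(4 \right)}\right)}{r{\left(Q \right)}} = \frac{\left(-25\right) \left(103 - -10\right)}{-19 - 48} = \frac{\left(-25\right) \left(103 + 10\right)}{-67} = \left(-25\right) 113 \left(- \frac{1}{67}\right) = \left(-2825\right) \left(- \frac{1}{67}\right) = \frac{2825}{67}$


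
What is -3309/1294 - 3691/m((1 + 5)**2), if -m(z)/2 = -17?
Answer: -1222165/10999 ≈ -111.12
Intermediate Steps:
m(z) = 34 (m(z) = -2*(-17) = 34)
-3309/1294 - 3691/m((1 + 5)**2) = -3309/1294 - 3691/34 = -1222165/10999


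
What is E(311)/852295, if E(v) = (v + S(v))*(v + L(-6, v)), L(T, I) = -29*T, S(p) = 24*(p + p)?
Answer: 1478183/170459 ≈ 8.6718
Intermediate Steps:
S(p) = 48*p (S(p) = 24*(2*p) = 48*p)
E(v) = 49*v*(174 + v) (E(v) = (v + 48*v)*(v - 29*(-6)) = (49*v)*(v + 174) = (49*v)*(174 + v) = 49*v*(174 + v))
E(311)/852295 = (49*311*(174 + 311))/852295 = (49*311*485)*(1/852295) = 7390915*(1/852295) = 1478183/170459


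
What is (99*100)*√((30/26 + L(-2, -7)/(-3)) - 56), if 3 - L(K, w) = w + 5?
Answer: 6600*I*√21489/13 ≈ 74423.0*I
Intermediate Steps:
L(K, w) = -2 - w (L(K, w) = 3 - (w + 5) = 3 - (5 + w) = 3 + (-5 - w) = -2 - w)
(99*100)*√((30/26 + L(-2, -7)/(-3)) - 56) = (99*100)*√((30/26 + (-2 - 1*(-7))/(-3)) - 56) = 9900*√((30*(1/26) + (-2 + 7)*(-⅓)) - 56) = 9900*√((15/13 + 5*(-⅓)) - 56) = 9900*√((15/13 - 5/3) - 56) = 9900*√(-20/39 - 56) = 9900*√(-2204/39) = 9900*(2*I*√21489/39) = 6600*I*√21489/13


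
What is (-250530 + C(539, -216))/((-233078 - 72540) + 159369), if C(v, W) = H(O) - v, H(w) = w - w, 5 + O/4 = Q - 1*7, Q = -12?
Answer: 251069/146249 ≈ 1.7167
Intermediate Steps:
O = -96 (O = -20 + 4*(-12 - 1*7) = -20 + 4*(-12 - 7) = -20 + 4*(-19) = -20 - 76 = -96)
H(w) = 0
C(v, W) = -v (C(v, W) = 0 - v = -v)
(-250530 + C(539, -216))/((-233078 - 72540) + 159369) = (-250530 - 1*539)/((-233078 - 72540) + 159369) = (-250530 - 539)/(-305618 + 159369) = -251069/(-146249) = -251069*(-1/146249) = 251069/146249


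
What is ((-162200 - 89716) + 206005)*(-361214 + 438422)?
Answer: -3544696488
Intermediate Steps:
((-162200 - 89716) + 206005)*(-361214 + 438422) = (-251916 + 206005)*77208 = -45911*77208 = -3544696488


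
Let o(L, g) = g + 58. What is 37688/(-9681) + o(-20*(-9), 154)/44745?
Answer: -26734876/6875815 ≈ -3.8882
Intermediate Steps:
o(L, g) = 58 + g
37688/(-9681) + o(-20*(-9), 154)/44745 = 37688/(-9681) + (58 + 154)/44745 = 37688*(-1/9681) + 212*(1/44745) = -5384/1383 + 212/44745 = -26734876/6875815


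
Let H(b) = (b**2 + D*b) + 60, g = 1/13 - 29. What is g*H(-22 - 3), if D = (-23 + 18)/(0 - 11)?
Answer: -214320/11 ≈ -19484.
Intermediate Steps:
g = -376/13 (g = 1/13 - 29 = -376/13 ≈ -28.923)
D = 5/11 (D = -5/(-11) = -5*(-1/11) = 5/11 ≈ 0.45455)
H(b) = 60 + b**2 + 5*b/11 (H(b) = (b**2 + 5*b/11) + 60 = 60 + b**2 + 5*b/11)
g*H(-22 - 3) = -376*(60 + (-22 - 3)**2 + 5*(-22 - 3)/11)/13 = -376*(60 + (-25)**2 + (5/11)*(-25))/13 = -376*(60 + 625 - 125/11)/13 = -376/13*7410/11 = -214320/11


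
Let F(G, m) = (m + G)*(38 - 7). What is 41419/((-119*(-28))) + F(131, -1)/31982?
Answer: 95577887/7611716 ≈ 12.557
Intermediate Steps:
F(G, m) = 31*G + 31*m (F(G, m) = (G + m)*31 = 31*G + 31*m)
41419/((-119*(-28))) + F(131, -1)/31982 = 41419/((-119*(-28))) + (31*131 + 31*(-1))/31982 = 41419/3332 + (4061 - 31)*(1/31982) = 41419*(1/3332) + 4030*(1/31982) = 5917/476 + 2015/15991 = 95577887/7611716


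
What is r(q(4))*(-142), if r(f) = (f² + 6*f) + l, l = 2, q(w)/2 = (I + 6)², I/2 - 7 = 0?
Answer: -91561884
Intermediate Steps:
I = 14 (I = 14 + 2*0 = 14 + 0 = 14)
q(w) = 800 (q(w) = 2*(14 + 6)² = 2*20² = 2*400 = 800)
r(f) = 2 + f² + 6*f (r(f) = (f² + 6*f) + 2 = 2 + f² + 6*f)
r(q(4))*(-142) = (2 + 800² + 6*800)*(-142) = (2 + 640000 + 4800)*(-142) = 644802*(-142) = -91561884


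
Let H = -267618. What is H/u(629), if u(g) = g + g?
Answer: -133809/629 ≈ -212.73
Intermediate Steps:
u(g) = 2*g
H/u(629) = -267618/(2*629) = -267618/1258 = -267618*1/1258 = -133809/629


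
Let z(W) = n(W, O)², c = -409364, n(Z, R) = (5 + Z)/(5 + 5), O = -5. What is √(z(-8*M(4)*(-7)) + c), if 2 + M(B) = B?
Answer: I*√40922711/10 ≈ 639.71*I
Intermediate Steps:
n(Z, R) = ½ + Z/10 (n(Z, R) = (5 + Z)/10 = (5 + Z)*(⅒) = ½ + Z/10)
M(B) = -2 + B
z(W) = (½ + W/10)²
√(z(-8*M(4)*(-7)) + c) = √((5 - 8*(-2 + 4)*(-7))²/100 - 409364) = √((5 - 8*2*(-7))²/100 - 409364) = √((5 - 16*(-7))²/100 - 409364) = √((5 + 112)²/100 - 409364) = √((1/100)*117² - 409364) = √((1/100)*13689 - 409364) = √(13689/100 - 409364) = √(-40922711/100) = I*√40922711/10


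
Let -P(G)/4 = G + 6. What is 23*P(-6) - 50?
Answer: -50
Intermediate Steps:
P(G) = -24 - 4*G (P(G) = -4*(G + 6) = -4*(6 + G) = -24 - 4*G)
23*P(-6) - 50 = 23*(-24 - 4*(-6)) - 50 = 23*(-24 + 24) - 50 = 23*0 - 50 = 0 - 50 = -50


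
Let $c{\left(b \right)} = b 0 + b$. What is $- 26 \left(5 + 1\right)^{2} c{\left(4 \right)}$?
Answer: $-3744$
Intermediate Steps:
$c{\left(b \right)} = b$ ($c{\left(b \right)} = 0 + b = b$)
$- 26 \left(5 + 1\right)^{2} c{\left(4 \right)} = - 26 \left(5 + 1\right)^{2} \cdot 4 = - 26 \cdot 6^{2} \cdot 4 = \left(-26\right) 36 \cdot 4 = \left(-936\right) 4 = -3744$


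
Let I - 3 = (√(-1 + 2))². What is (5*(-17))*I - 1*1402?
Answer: -1742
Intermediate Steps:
I = 4 (I = 3 + (√(-1 + 2))² = 3 + (√1)² = 3 + 1² = 3 + 1 = 4)
(5*(-17))*I - 1*1402 = (5*(-17))*4 - 1*1402 = -85*4 - 1402 = -340 - 1402 = -1742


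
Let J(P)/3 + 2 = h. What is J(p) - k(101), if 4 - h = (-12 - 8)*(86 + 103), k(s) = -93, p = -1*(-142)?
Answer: 11439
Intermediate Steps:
p = 142
h = 3784 (h = 4 - (-12 - 8)*(86 + 103) = 4 - (-20)*189 = 4 - 1*(-3780) = 4 + 3780 = 3784)
J(P) = 11346 (J(P) = -6 + 3*3784 = -6 + 11352 = 11346)
J(p) - k(101) = 11346 - 1*(-93) = 11346 + 93 = 11439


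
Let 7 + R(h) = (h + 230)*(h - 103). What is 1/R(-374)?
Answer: 1/68681 ≈ 1.4560e-5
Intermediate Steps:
R(h) = -7 + (-103 + h)*(230 + h) (R(h) = -7 + (h + 230)*(h - 103) = -7 + (230 + h)*(-103 + h) = -7 + (-103 + h)*(230 + h))
1/R(-374) = 1/(-23697 + (-374)**2 + 127*(-374)) = 1/(-23697 + 139876 - 47498) = 1/68681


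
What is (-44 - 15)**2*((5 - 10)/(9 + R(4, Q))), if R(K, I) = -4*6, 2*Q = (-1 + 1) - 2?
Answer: 3481/3 ≈ 1160.3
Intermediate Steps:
Q = -1 (Q = ((-1 + 1) - 2)/2 = (0 - 2)/2 = (1/2)*(-2) = -1)
R(K, I) = -24
(-44 - 15)**2*((5 - 10)/(9 + R(4, Q))) = (-44 - 15)**2*((5 - 10)/(9 - 24)) = (-59)**2*(-5/(-15)) = 3481*(-5*(-1/15)) = 3481*(1/3) = 3481/3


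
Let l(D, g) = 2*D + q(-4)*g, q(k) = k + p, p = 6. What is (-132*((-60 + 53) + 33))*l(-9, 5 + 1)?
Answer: 20592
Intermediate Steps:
q(k) = 6 + k (q(k) = k + 6 = 6 + k)
l(D, g) = 2*D + 2*g (l(D, g) = 2*D + (6 - 4)*g = 2*D + 2*g)
(-132*((-60 + 53) + 33))*l(-9, 5 + 1) = (-132*((-60 + 53) + 33))*(2*(-9) + 2*(5 + 1)) = (-132*(-7 + 33))*(-18 + 2*6) = (-132*26)*(-18 + 12) = -3432*(-6) = 20592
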